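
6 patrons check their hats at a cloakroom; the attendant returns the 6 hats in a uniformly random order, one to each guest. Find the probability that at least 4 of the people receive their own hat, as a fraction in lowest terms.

1/45

Favorable outcomes: Σ_{i≥4} C(6,i)·!(6-i) = 15·1 + 6·0 + 1·1 = 16.
Total outcomes: 6! = 720.
Probability = 16/720 = 1/45.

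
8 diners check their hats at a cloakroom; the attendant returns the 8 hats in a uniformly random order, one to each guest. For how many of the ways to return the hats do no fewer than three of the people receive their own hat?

3235

# with exactly i fixed is C(8,i)·!(8-i); sum over i=3..8:
  i=3: C(8,3)·!5 = 56·44 = 2464
  i=4: C(8,4)·!4 = 70·9 = 630
  i=5: C(8,5)·!3 = 56·2 = 112
  i=6: C(8,6)·!2 = 28·1 = 28
  i=7: C(8,7)·!1 = 8·0 = 0
  i=8: C(8,8)·!0 = 1·1 = 1
Total = 3235.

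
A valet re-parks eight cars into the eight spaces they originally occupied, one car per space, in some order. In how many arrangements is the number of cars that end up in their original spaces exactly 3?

Choose which 3 of the 8 are fixed: C(8,3) = 56.
The other 5 form a derangement: !5 = 44.
Total: 56 × 44 = 2464.

2464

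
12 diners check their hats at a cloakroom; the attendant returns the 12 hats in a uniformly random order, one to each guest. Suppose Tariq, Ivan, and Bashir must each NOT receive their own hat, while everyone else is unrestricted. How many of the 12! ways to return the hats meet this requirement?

Inclusion-exclusion on the 3 forbidden self-matches:
Σ_{j=0}^{3} (-1)^j C(3,j)(12-j)!
= C(3,0)·12! - C(3,1)·11! + C(3,2)·10! - C(3,3)·9!
= 479001600 - 119750400 + 10886400 - 362880
= 369774720

369774720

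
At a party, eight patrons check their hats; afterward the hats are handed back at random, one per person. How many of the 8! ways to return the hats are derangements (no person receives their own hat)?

!8 = 8! · Σ_{k=0}^{8} (-1)^k/k!
= 8! - 8!/1! + 8!/2! - 8!/3! + 8!/4! - 8!/5! + 8!/6! - 8!/7! + 8!/8!
= 40320 - 40320 + 20160 - 6720 + 1680 - 336 + 56 - 8 + 1
= 14833

14833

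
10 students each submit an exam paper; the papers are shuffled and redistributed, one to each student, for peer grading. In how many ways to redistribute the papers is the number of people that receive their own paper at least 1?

# with exactly i fixed is C(10,i)·!(10-i); sum over i=1..10:
  i=1: C(10,1)·!9 = 10·133496 = 1334960
  i=2: C(10,2)·!8 = 45·14833 = 667485
  i=3: C(10,3)·!7 = 120·1854 = 222480
  i=4: C(10,4)·!6 = 210·265 = 55650
  i=5: C(10,5)·!5 = 252·44 = 11088
  i=6: C(10,6)·!4 = 210·9 = 1890
  i=7: C(10,7)·!3 = 120·2 = 240
  i=8: C(10,8)·!2 = 45·1 = 45
  i=9: C(10,9)·!1 = 10·0 = 0
  i=10: C(10,10)·!0 = 1·1 = 1
Total = 2293839.

2293839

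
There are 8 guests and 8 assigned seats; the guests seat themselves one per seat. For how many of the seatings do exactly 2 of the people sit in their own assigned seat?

7420

Choose which 2 of the 8 are fixed: C(8,2) = 28.
The remaining 6 must be deranged: !6 = 265.
Total: 28 × 265 = 7420.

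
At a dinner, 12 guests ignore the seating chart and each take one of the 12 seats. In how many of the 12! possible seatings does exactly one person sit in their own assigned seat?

176214840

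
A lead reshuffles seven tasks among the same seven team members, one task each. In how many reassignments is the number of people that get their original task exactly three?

Choose which 3 of the 7 are fixed: C(7,3) = 35.
The remaining 4 must be deranged: !4 = 9.
Total: 35 × 9 = 315.

315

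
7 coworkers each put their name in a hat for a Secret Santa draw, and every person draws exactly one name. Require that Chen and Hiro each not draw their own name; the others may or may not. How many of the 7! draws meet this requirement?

Inclusion-exclusion on the 2 forbidden self-matches:
Σ_{j=0}^{2} (-1)^j C(2,j)(7-j)!
= C(2,0)·7! - C(2,1)·6! + C(2,2)·5!
= 5040 - 1440 + 120
= 3720

3720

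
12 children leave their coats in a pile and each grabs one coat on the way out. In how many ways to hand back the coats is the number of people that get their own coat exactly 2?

88107426

Pick the 2 fixed positions: C(12,2) = 66 ways.
The other 10 form a derangement: !10 = 1334961.
Total: 66 × 1334961 = 88107426.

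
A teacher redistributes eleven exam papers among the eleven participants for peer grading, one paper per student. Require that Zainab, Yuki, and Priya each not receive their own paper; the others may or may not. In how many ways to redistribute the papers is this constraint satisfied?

Let A_j be the event that the j-th constrained one is fixed. By inclusion-exclusion over the 3 events:
Σ_{j=0}^{3} (-1)^j C(3,j)(11-j)!
= C(3,0)·11! - C(3,1)·10! + C(3,2)·9! - C(3,3)·8!
= 39916800 - 10886400 + 1088640 - 40320
= 30078720

30078720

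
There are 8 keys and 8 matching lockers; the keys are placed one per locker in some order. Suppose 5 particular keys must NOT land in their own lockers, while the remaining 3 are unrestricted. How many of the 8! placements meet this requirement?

21234

Let A_j be the event that the j-th constrained one is fixed. By inclusion-exclusion over the 5 events:
Σ_{j=0}^{5} (-1)^j C(5,j)(8-j)!
= C(5,0)·8! - C(5,1)·7! + C(5,2)·6! - C(5,3)·5! + C(5,4)·4! - C(5,5)·3!
= 40320 - 25200 + 7200 - 1200 + 120 - 6
= 21234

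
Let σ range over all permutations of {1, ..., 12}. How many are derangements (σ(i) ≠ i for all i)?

176214841

!12 is the nearest integer to 12!/e.
12! = 479001600, and 479001600/e ≈ 176214840.93, so !12 = 176214841.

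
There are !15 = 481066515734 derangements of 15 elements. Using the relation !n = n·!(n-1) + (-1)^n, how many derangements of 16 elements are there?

7697064251745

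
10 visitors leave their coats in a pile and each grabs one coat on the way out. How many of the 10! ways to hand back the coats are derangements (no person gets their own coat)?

1334961

The subfactorial !10 = [10!/e] (nearest integer).
10! = 3628800, and 3628800/e ≈ 1334960.92, so !10 = 1334961.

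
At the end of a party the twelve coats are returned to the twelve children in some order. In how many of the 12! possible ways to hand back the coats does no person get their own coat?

176214841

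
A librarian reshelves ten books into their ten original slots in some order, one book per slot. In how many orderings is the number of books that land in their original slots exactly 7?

240

Choose which 7 of the 10 are fixed: C(10,7) = 120.
The other 3 form a derangement: !3 = 2.
Total: 120 × 2 = 240.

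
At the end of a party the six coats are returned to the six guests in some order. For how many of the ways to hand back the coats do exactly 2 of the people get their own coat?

Pick the 2 fixed positions: C(6,2) = 15 ways.
The remaining 4 must be deranged: !4 = 9.
Total: 15 × 9 = 135.

135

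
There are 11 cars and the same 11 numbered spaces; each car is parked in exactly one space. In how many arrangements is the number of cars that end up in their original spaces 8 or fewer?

39916744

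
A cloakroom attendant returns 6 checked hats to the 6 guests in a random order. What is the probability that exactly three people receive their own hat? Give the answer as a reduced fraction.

1/18

Favorable outcomes: C(6,3)·!3 = 20·2 = 40.
Total outcomes: 6! = 720.
Probability = 40/720 = 1/18.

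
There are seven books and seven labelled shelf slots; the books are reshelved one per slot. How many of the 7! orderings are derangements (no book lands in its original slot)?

1854

!7 = 7! · Σ_{k=0}^{7} (-1)^k/k!
= 7! - 7!/1! + 7!/2! - 7!/3! + 7!/4! - 7!/5! + 7!/6! - 7!/7!
= 5040 - 5040 + 2520 - 840 + 210 - 42 + 7 - 1
= 1854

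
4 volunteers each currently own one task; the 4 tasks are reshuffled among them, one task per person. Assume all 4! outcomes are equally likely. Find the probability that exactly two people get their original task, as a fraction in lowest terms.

Favorable outcomes: C(4,2)·!2 = 6·1 = 6.
Total outcomes: 4! = 24.
Probability = 6/24 = 1/4.

1/4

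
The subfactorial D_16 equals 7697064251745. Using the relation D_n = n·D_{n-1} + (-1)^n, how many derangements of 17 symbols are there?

130850092279664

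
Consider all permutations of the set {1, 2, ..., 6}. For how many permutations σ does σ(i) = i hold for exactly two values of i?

Choose which 2 of the 6 are fixed: C(6,2) = 15.
The other 4 form a derangement: !4 = 9.
Total: 15 × 9 = 135.

135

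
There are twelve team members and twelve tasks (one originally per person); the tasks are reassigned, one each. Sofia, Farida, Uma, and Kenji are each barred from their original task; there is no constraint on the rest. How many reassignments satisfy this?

339696000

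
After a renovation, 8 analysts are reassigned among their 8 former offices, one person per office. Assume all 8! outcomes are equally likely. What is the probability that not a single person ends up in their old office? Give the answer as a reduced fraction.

2119/5760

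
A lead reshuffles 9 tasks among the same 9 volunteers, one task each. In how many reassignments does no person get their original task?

133496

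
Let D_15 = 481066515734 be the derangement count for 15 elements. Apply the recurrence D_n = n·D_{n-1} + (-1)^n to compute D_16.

7697064251745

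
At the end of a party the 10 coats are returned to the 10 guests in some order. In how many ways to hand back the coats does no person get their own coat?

Use !n = (n-1)(!(n-1) + !(n-2)).
!10 = 9·(133496 + 14833) = 9·148329 = 1334961

1334961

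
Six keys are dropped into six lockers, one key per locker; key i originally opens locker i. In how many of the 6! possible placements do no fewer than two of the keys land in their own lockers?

Sum C(6,i)·!(6-i) for i = 2..6:
  i=2: C(6,2)·!4 = 15·9 = 135
  i=3: C(6,3)·!3 = 20·2 = 40
  i=4: C(6,4)·!2 = 15·1 = 15
  i=5: C(6,5)·!1 = 6·0 = 0
  i=6: C(6,6)·!0 = 1·1 = 1
Total = 191.

191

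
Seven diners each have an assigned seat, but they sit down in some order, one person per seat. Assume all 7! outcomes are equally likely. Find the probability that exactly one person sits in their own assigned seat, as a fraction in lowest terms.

53/144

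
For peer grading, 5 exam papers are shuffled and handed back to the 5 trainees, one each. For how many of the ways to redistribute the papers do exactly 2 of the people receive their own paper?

20

Choose which 2 of the 5 are fixed: C(5,2) = 10.
The remaining 3 must be deranged: !3 = 2.
Total: 10 × 2 = 20.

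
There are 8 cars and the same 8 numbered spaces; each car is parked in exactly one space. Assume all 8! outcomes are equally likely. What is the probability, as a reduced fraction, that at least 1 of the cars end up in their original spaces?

3641/5760

Favorable outcomes: Σ_{i≥1} C(8,i)·!(8-i) = 8·1854 + 28·265 + 56·44 + 70·9 + 56·2 + 28·1 + 8·0 + 1·1 = 25487.
Total outcomes: 8! = 40320.
Probability = 25487/40320 = 3641/5760.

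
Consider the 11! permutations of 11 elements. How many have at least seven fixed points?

3356

Sum C(11,i)·!(11-i) for i = 7..11:
  i=7: C(11,7)·!4 = 330·9 = 2970
  i=8: C(11,8)·!3 = 165·2 = 330
  i=9: C(11,9)·!2 = 55·1 = 55
  i=10: C(11,10)·!1 = 11·0 = 0
  i=11: C(11,11)·!0 = 1·1 = 1
Total = 3356.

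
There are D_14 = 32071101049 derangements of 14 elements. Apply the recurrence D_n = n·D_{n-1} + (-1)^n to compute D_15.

481066515734

D_15 = 15·32071101049 - 1 = 481066515734.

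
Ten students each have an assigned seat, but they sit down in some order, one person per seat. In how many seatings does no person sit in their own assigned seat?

By inclusion-exclusion, !10 = Σ (-1)^k · 10!/k! for k=0..10
= 10! - 10!/1! + 10!/2! - 10!/3! + 10!/4! - 10!/5! + 10!/6! - 10!/7! + 10!/8! - 10!/9! + 10!/10!
= 3628800 - 3628800 + 1814400 - 604800 + 151200 - 30240 + 5040 - 720 + 90 - 10 + 1
= 1334961

1334961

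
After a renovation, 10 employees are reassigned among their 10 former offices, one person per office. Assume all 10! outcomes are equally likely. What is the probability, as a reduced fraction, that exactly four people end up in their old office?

53/3456

Favorable outcomes: C(10,4)·!6 = 210·265 = 55650.
Total outcomes: 10! = 3628800.
Probability = 55650/3628800 = 53/3456.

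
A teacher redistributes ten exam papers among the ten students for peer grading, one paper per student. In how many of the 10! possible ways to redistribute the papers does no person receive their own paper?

1334961

The number of derangements of 10 is !10 = Σ_{k=0}^{10} (-1)^k·10!/k!
= 10! - 10!/1! + 10!/2! - 10!/3! + 10!/4! - 10!/5! + 10!/6! - 10!/7! + 10!/8! - 10!/9! + 10!/10!
= 3628800 - 3628800 + 1814400 - 604800 + 151200 - 30240 + 5040 - 720 + 90 - 10 + 1
= 1334961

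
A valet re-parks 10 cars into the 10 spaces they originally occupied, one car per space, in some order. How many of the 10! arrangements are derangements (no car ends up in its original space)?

1334961

The subfactorial !10 = [10!/e] (nearest integer).
10! = 3628800, and 3628800/e ≈ 1334960.92, so !10 = 1334961.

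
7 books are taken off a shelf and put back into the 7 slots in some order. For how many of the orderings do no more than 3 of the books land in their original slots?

Sum C(7,i)·!(7-i) for i = 0..3:
  i=0: C(7,0)·!7 = 1·1854 = 1854
  i=1: C(7,1)·!6 = 7·265 = 1855
  i=2: C(7,2)·!5 = 21·44 = 924
  i=3: C(7,3)·!4 = 35·9 = 315
Total = 4948.

4948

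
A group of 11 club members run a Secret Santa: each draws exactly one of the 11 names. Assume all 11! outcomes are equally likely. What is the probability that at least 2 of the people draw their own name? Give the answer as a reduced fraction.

10547659/39916800

Favorable outcomes: Σ_{i≥2} C(11,i)·!(11-i) = 55·133496 + 165·14833 + 330·1854 + 462·265 + 462·44 + 330·9 + 165·2 + 55·1 + 11·0 + 1·1 = 10547659.
Total outcomes: 11! = 39916800.
Probability = 10547659/39916800 = 10547659/39916800.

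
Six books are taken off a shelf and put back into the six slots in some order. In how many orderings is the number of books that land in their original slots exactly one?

264

Choose which one of the 6 is fixed: C(6,1) = 6.
The remaining 5 must be deranged: !5 = 44.
Total: 6 × 44 = 264.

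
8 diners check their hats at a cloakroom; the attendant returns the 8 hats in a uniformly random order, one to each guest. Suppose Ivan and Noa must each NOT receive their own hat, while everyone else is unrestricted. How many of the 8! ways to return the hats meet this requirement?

30960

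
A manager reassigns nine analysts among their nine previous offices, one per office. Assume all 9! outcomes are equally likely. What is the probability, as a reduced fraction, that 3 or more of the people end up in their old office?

29143/362880

Favorable outcomes: Σ_{i≥3} C(9,i)·!(9-i) = 84·265 + 126·44 + 126·9 + 84·2 + 36·1 + 9·0 + 1·1 = 29143.
Total outcomes: 9! = 362880.
Probability = 29143/362880 = 29143/362880.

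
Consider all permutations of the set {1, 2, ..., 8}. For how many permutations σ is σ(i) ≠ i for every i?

14833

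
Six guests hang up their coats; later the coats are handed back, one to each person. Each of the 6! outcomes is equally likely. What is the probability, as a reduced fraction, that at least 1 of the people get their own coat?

91/144

Favorable outcomes: Σ_{i≥1} C(6,i)·!(6-i) = 6·44 + 15·9 + 20·2 + 15·1 + 6·0 + 1·1 = 455.
Total outcomes: 6! = 720.
Probability = 455/720 = 91/144.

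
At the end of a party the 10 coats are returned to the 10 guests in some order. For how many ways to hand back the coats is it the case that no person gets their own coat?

1334961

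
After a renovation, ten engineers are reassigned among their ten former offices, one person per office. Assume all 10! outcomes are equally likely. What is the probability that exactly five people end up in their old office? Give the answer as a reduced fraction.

Favorable outcomes: C(10,5)·!5 = 252·44 = 11088.
Total outcomes: 10! = 3628800.
Probability = 11088/3628800 = 11/3600.

11/3600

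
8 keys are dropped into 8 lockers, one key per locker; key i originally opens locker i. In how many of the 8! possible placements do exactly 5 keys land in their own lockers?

Pick the 5 fixed positions: C(8,5) = 56 ways.
The remaining 3 must be deranged: !3 = 2.
Total: 56 × 2 = 112.

112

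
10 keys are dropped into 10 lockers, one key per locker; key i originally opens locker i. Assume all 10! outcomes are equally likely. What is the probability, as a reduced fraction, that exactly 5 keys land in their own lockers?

Favorable outcomes: C(10,5)·!5 = 252·44 = 11088.
Total outcomes: 10! = 3628800.
Probability = 11088/3628800 = 11/3600.

11/3600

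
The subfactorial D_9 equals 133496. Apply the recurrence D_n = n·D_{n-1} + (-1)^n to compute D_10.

D_10 = 10·133496 + 1 = 1334961.

1334961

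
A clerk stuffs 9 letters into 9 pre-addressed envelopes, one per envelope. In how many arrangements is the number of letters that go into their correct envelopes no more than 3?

355997

# with exactly i fixed is C(9,i)·!(9-i); sum over i=0..3:
  i=0: C(9,0)·!9 = 1·133496 = 133496
  i=1: C(9,1)·!8 = 9·14833 = 133497
  i=2: C(9,2)·!7 = 36·1854 = 66744
  i=3: C(9,3)·!6 = 84·265 = 22260
Total = 355997.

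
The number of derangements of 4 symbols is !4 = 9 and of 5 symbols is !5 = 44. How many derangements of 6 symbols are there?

!6 = (6-1)·(!5 + !4) = 5·(44 + 9) = 5·53 = 265.

265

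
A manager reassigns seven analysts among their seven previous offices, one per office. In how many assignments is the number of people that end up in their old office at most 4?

5018

# with exactly i fixed is C(7,i)·!(7-i); sum over i=0..4:
  i=0: C(7,0)·!7 = 1·1854 = 1854
  i=1: C(7,1)·!6 = 7·265 = 1855
  i=2: C(7,2)·!5 = 21·44 = 924
  i=3: C(7,3)·!4 = 35·9 = 315
  i=4: C(7,4)·!3 = 35·2 = 70
Total = 5018.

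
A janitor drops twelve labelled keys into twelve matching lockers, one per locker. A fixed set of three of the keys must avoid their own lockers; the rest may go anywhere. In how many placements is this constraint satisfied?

369774720

Let A_j be the event that the j-th constrained one is fixed. By inclusion-exclusion over the 3 events:
Σ_{j=0}^{3} (-1)^j C(3,j)(12-j)!
= C(3,0)·12! - C(3,1)·11! + C(3,2)·10! - C(3,3)·9!
= 479001600 - 119750400 + 10886400 - 362880
= 369774720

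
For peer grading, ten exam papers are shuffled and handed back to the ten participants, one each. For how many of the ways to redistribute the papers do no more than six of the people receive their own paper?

Sum C(10,i)·!(10-i) for i = 0..6:
  i=0: C(10,0)·!10 = 1·1334961 = 1334961
  i=1: C(10,1)·!9 = 10·133496 = 1334960
  i=2: C(10,2)·!8 = 45·14833 = 667485
  i=3: C(10,3)·!7 = 120·1854 = 222480
  i=4: C(10,4)·!6 = 210·265 = 55650
  i=5: C(10,5)·!5 = 252·44 = 11088
  i=6: C(10,6)·!4 = 210·9 = 1890
Total = 3628514.

3628514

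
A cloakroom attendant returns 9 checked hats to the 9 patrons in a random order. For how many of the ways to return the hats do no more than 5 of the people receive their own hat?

# with exactly i fixed is C(9,i)·!(9-i); sum over i=0..5:
  i=0: C(9,0)·!9 = 1·133496 = 133496
  i=1: C(9,1)·!8 = 9·14833 = 133497
  i=2: C(9,2)·!7 = 36·1854 = 66744
  i=3: C(9,3)·!6 = 84·265 = 22260
  i=4: C(9,4)·!5 = 126·44 = 5544
  i=5: C(9,5)·!4 = 126·9 = 1134
Total = 362675.

362675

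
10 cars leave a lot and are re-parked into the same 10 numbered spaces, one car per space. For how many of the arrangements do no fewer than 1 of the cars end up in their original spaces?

Sum C(10,i)·!(10-i) for i = 1..10:
  i=1: C(10,1)·!9 = 10·133496 = 1334960
  i=2: C(10,2)·!8 = 45·14833 = 667485
  i=3: C(10,3)·!7 = 120·1854 = 222480
  i=4: C(10,4)·!6 = 210·265 = 55650
  i=5: C(10,5)·!5 = 252·44 = 11088
  i=6: C(10,6)·!4 = 210·9 = 1890
  i=7: C(10,7)·!3 = 120·2 = 240
  i=8: C(10,8)·!2 = 45·1 = 45
  i=9: C(10,9)·!1 = 10·0 = 0
  i=10: C(10,10)·!0 = 1·1 = 1
Total = 2293839.

2293839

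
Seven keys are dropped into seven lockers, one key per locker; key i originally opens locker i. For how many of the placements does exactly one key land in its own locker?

Choose which one of the 7 is fixed: C(7,1) = 7.
The other 6 form a derangement: !6 = 265.
Total: 7 × 265 = 1855.

1855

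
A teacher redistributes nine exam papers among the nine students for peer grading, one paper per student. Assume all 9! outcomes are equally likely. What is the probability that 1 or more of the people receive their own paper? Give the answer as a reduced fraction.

28673/45360

Favorable outcomes: Σ_{i≥1} C(9,i)·!(9-i) = 9·14833 + 36·1854 + 84·265 + 126·44 + 126·9 + 84·2 + 36·1 + 9·0 + 1·1 = 229384.
Total outcomes: 9! = 362880.
Probability = 229384/362880 = 28673/45360.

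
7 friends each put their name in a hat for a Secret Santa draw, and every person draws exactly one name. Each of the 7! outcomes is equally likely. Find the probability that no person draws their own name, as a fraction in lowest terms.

Favorable outcomes: !7 = 1854.
Total outcomes: 7! = 5040.
Probability = 1854/5040 = 103/280.

103/280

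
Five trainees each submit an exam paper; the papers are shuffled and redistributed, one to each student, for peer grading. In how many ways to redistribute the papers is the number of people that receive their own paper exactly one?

Pick the single fixed position: C(5,1) = 5 ways.
The remaining 4 must be deranged: !4 = 9.
Total: 5 × 9 = 45.

45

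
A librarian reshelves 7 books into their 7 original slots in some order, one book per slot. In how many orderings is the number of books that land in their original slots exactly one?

Pick the single fixed position: C(7,1) = 7 ways.
The other 6 form a derangement: !6 = 265.
Total: 7 × 265 = 1855.

1855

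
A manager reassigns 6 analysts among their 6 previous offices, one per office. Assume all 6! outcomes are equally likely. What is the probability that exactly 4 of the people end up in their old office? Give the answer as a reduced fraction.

1/48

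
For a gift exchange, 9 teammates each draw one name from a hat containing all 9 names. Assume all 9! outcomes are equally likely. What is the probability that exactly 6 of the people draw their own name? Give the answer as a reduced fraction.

Favorable outcomes: C(9,6)·!3 = 84·2 = 168.
Total outcomes: 9! = 362880.
Probability = 168/362880 = 1/2160.

1/2160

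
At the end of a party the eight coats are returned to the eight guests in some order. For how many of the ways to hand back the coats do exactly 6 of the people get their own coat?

28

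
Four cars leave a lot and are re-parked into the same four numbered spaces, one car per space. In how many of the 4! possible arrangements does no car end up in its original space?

By inclusion-exclusion, !4 = Σ (-1)^k · 4!/k! for k=0..4
= 4! - 4!/1! + 4!/2! - 4!/3! + 4!/4!
= 24 - 24 + 12 - 4 + 1
= 9

9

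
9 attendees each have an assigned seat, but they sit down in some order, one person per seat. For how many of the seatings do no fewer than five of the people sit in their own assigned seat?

1339

Sum C(9,i)·!(9-i) for i = 5..9:
  i=5: C(9,5)·!4 = 126·9 = 1134
  i=6: C(9,6)·!3 = 84·2 = 168
  i=7: C(9,7)·!2 = 36·1 = 36
  i=8: C(9,8)·!1 = 9·0 = 0
  i=9: C(9,9)·!0 = 1·1 = 1
Total = 1339.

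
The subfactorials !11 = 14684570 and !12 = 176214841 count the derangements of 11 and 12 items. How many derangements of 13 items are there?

2290792932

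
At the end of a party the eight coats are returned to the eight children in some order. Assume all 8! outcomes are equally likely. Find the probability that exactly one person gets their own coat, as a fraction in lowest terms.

103/280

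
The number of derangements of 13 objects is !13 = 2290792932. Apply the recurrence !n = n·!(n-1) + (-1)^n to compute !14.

!14 = 14·2290792932 + 1 = 32071101049.

32071101049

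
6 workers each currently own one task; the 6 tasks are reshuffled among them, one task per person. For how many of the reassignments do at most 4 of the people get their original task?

719

# with exactly i fixed is C(6,i)·!(6-i); sum over i=0..4:
  i=0: C(6,0)·!6 = 1·265 = 265
  i=1: C(6,1)·!5 = 6·44 = 264
  i=2: C(6,2)·!4 = 15·9 = 135
  i=3: C(6,3)·!3 = 20·2 = 40
  i=4: C(6,4)·!2 = 15·1 = 15
Total = 719.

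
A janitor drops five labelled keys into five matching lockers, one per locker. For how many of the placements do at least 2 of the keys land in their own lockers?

31

Sum C(5,i)·!(5-i) for i = 2..5:
  i=2: C(5,2)·!3 = 10·2 = 20
  i=3: C(5,3)·!2 = 10·1 = 10
  i=4: C(5,4)·!1 = 5·0 = 0
  i=5: C(5,5)·!0 = 1·1 = 1
Total = 31.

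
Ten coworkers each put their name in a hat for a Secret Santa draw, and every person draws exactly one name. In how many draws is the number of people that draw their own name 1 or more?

2293839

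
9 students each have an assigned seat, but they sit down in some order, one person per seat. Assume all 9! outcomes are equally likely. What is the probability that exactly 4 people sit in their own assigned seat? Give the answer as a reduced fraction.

11/720

Favorable outcomes: C(9,4)·!5 = 126·44 = 5544.
Total outcomes: 9! = 362880.
Probability = 5544/362880 = 11/720.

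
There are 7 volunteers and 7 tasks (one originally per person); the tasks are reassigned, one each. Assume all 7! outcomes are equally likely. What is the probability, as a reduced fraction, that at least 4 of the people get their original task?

Favorable outcomes: Σ_{i≥4} C(7,i)·!(7-i) = 35·2 + 21·1 + 7·0 + 1·1 = 92.
Total outcomes: 7! = 5040.
Probability = 92/5040 = 23/1260.

23/1260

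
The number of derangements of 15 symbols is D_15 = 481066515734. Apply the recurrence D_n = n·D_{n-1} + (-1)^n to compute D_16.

D_16 = 16·481066515734 + 1 = 7697064251745.

7697064251745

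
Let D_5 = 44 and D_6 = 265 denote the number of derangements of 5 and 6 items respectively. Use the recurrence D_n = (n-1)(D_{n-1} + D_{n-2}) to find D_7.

1854

D_7 = (7-1)·(D_6 + D_5) = 6·(265 + 44) = 6·309 = 1854.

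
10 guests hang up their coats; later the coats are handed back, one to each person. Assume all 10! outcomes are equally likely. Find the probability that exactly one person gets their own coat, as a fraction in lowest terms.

16687/45360

Favorable outcomes: C(10,1)·!9 = 10·133496 = 1334960.
Total outcomes: 10! = 3628800.
Probability = 1334960/3628800 = 16687/45360.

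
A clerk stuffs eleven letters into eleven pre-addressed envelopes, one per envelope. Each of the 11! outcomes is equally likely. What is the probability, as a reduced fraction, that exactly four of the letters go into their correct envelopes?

103/6720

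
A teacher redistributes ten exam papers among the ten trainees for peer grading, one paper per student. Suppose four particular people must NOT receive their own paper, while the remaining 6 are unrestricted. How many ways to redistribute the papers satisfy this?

2399760

Inclusion-exclusion on the 4 forbidden self-matches:
Σ_{j=0}^{4} (-1)^j C(4,j)(10-j)!
= C(4,0)·10! - C(4,1)·9! + C(4,2)·8! - C(4,3)·7! + C(4,4)·6!
= 3628800 - 1451520 + 241920 - 20160 + 720
= 2399760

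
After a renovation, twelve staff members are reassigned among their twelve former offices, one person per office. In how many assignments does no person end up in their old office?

176214841

Recurrence: !12 = 11·(!11 + !10).
!12 = 11·(14684570 + 1334961) = 11·16019531 = 176214841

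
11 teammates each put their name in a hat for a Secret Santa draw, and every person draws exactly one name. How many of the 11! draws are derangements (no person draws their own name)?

14684570

By inclusion-exclusion, !11 = Σ (-1)^k · 11!/k! for k=0..11
= 11! - 11!/1! + 11!/2! - 11!/3! + 11!/4! - 11!/5! + 11!/6! - 11!/7! + 11!/8! - 11!/9! + 11!/10! - 11!/11!
= 39916800 - 39916800 + 19958400 - 6652800 + 1663200 - 332640 + 55440 - 7920 + 990 - 110 + 11 - 1
= 14684570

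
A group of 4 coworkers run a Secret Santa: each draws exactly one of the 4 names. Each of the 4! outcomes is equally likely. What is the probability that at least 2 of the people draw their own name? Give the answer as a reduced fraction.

7/24

Favorable outcomes: Σ_{i≥2} C(4,i)·!(4-i) = 6·1 + 4·0 + 1·1 = 7.
Total outcomes: 4! = 24.
Probability = 7/24 = 7/24.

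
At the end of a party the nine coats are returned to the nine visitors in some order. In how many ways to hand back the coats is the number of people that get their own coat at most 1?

# with exactly i fixed is C(9,i)·!(9-i); sum over i=0..1:
  i=0: C(9,0)·!9 = 1·133496 = 133496
  i=1: C(9,1)·!8 = 9·14833 = 133497
Total = 266993.

266993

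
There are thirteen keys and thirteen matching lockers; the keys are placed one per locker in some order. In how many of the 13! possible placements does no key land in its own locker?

The subfactorial !13 = [13!/e] (nearest integer).
13! = 6227020800, and 6227020800/e ≈ 2290792932.07, so !13 = 2290792932.

2290792932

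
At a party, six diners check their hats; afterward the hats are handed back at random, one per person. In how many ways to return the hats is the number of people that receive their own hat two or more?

191

# with exactly i fixed is C(6,i)·!(6-i); sum over i=2..6:
  i=2: C(6,2)·!4 = 15·9 = 135
  i=3: C(6,3)·!3 = 20·2 = 40
  i=4: C(6,4)·!2 = 15·1 = 15
  i=5: C(6,5)·!1 = 6·0 = 0
  i=6: C(6,6)·!0 = 1·1 = 1
Total = 191.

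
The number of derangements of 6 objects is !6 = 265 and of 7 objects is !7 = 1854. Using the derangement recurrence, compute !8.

!8 = (8-1)·(!7 + !6) = 7·(1854 + 265) = 7·2119 = 14833.

14833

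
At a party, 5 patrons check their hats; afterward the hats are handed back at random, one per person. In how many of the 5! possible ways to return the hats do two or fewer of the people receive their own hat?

109

Sum C(5,i)·!(5-i) for i = 0..2:
  i=0: C(5,0)·!5 = 1·44 = 44
  i=1: C(5,1)·!4 = 5·9 = 45
  i=2: C(5,2)·!3 = 10·2 = 20
Total = 109.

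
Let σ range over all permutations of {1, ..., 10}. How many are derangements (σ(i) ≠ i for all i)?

1334961

The subfactorial !10 = [10!/e] (nearest integer).
10! = 3628800, and 3628800/e ≈ 1334960.92, so !10 = 1334961.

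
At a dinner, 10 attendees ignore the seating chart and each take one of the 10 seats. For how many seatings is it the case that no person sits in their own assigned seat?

1334961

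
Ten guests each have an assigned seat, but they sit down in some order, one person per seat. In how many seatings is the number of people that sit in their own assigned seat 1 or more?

2293839

Sum C(10,i)·!(10-i) for i = 1..10:
  i=1: C(10,1)·!9 = 10·133496 = 1334960
  i=2: C(10,2)·!8 = 45·14833 = 667485
  i=3: C(10,3)·!7 = 120·1854 = 222480
  i=4: C(10,4)·!6 = 210·265 = 55650
  i=5: C(10,5)·!5 = 252·44 = 11088
  i=6: C(10,6)·!4 = 210·9 = 1890
  i=7: C(10,7)·!3 = 120·2 = 240
  i=8: C(10,8)·!2 = 45·1 = 45
  i=9: C(10,9)·!1 = 10·0 = 0
  i=10: C(10,10)·!0 = 1·1 = 1
Total = 2293839.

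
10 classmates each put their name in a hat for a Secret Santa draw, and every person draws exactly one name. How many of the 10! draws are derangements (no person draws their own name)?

1334961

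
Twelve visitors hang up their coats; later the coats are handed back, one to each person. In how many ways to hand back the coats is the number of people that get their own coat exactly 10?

66

Pick the 10 fixed positions: C(12,10) = 66 ways.
The other 2 form a derangement: !2 = 1.
Total: 66 × 1 = 66.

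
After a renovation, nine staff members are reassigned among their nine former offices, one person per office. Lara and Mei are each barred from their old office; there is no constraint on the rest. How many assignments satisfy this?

Let A_j be the event that the j-th constrained one is fixed. By inclusion-exclusion over the 2 events:
Σ_{j=0}^{2} (-1)^j C(2,j)(9-j)!
= C(2,0)·9! - C(2,1)·8! + C(2,2)·7!
= 362880 - 80640 + 5040
= 287280

287280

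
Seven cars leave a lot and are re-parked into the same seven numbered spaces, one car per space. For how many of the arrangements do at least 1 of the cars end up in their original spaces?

Sum C(7,i)·!(7-i) for i = 1..7:
  i=1: C(7,1)·!6 = 7·265 = 1855
  i=2: C(7,2)·!5 = 21·44 = 924
  i=3: C(7,3)·!4 = 35·9 = 315
  i=4: C(7,4)·!3 = 35·2 = 70
  i=5: C(7,5)·!2 = 21·1 = 21
  i=6: C(7,6)·!1 = 7·0 = 0
  i=7: C(7,7)·!0 = 1·1 = 1
Total = 3186.

3186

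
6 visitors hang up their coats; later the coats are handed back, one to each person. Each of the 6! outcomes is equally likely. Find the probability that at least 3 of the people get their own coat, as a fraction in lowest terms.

7/90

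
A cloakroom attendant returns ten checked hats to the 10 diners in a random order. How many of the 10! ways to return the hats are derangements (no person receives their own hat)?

1334961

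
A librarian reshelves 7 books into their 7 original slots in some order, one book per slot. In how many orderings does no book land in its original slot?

1854

!7 = 7! · Σ_{k=0}^{7} (-1)^k/k!
= 7! - 7!/1! + 7!/2! - 7!/3! + 7!/4! - 7!/5! + 7!/6! - 7!/7!
= 5040 - 5040 + 2520 - 840 + 210 - 42 + 7 - 1
= 1854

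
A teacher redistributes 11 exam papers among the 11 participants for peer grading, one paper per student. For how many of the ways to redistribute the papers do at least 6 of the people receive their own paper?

23684

# with exactly i fixed is C(11,i)·!(11-i); sum over i=6..11:
  i=6: C(11,6)·!5 = 462·44 = 20328
  i=7: C(11,7)·!4 = 330·9 = 2970
  i=8: C(11,8)·!3 = 165·2 = 330
  i=9: C(11,9)·!2 = 55·1 = 55
  i=10: C(11,10)·!1 = 11·0 = 0
  i=11: C(11,11)·!0 = 1·1 = 1
Total = 23684.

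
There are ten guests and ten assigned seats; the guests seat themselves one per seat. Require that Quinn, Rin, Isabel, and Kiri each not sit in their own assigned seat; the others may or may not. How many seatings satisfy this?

2399760

Let A_j be the event that the j-th constrained one is fixed. By inclusion-exclusion over the 4 events:
Σ_{j=0}^{4} (-1)^j C(4,j)(10-j)!
= C(4,0)·10! - C(4,1)·9! + C(4,2)·8! - C(4,3)·7! + C(4,4)·6!
= 3628800 - 1451520 + 241920 - 20160 + 720
= 2399760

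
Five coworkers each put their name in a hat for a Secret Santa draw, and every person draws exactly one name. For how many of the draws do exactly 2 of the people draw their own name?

20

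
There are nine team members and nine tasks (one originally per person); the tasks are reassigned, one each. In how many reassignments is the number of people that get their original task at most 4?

361541

Sum C(9,i)·!(9-i) for i = 0..4:
  i=0: C(9,0)·!9 = 1·133496 = 133496
  i=1: C(9,1)·!8 = 9·14833 = 133497
  i=2: C(9,2)·!7 = 36·1854 = 66744
  i=3: C(9,3)·!6 = 84·265 = 22260
  i=4: C(9,4)·!5 = 126·44 = 5544
Total = 361541.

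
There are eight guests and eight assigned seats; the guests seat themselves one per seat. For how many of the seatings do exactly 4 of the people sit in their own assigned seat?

630

Pick the 4 fixed positions: C(8,4) = 70 ways.
The other 4 form a derangement: !4 = 9.
Total: 70 × 9 = 630.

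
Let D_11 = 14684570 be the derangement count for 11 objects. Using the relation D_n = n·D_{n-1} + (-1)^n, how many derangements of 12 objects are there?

176214841

D_12 = 12·14684570 + 1 = 176214841.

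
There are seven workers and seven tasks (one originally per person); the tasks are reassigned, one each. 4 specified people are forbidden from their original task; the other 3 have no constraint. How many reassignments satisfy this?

Let A_j be the event that the j-th constrained one is fixed. By inclusion-exclusion over the 4 events:
Σ_{j=0}^{4} (-1)^j C(4,j)(7-j)!
= C(4,0)·7! - C(4,1)·6! + C(4,2)·5! - C(4,3)·4! + C(4,4)·3!
= 5040 - 2880 + 720 - 96 + 6
= 2790

2790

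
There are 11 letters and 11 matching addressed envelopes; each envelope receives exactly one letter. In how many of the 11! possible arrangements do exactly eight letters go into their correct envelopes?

Choose which 8 of the 11 are fixed: C(11,8) = 165.
The remaining 3 must be deranged: !3 = 2.
Total: 165 × 2 = 330.

330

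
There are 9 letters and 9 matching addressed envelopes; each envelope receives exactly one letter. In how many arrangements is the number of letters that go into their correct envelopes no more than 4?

# with exactly i fixed is C(9,i)·!(9-i); sum over i=0..4:
  i=0: C(9,0)·!9 = 1·133496 = 133496
  i=1: C(9,1)·!8 = 9·14833 = 133497
  i=2: C(9,2)·!7 = 36·1854 = 66744
  i=3: C(9,3)·!6 = 84·265 = 22260
  i=4: C(9,4)·!5 = 126·44 = 5544
Total = 361541.

361541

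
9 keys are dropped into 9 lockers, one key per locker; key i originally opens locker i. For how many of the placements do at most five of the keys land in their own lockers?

# with exactly i fixed is C(9,i)·!(9-i); sum over i=0..5:
  i=0: C(9,0)·!9 = 1·133496 = 133496
  i=1: C(9,1)·!8 = 9·14833 = 133497
  i=2: C(9,2)·!7 = 36·1854 = 66744
  i=3: C(9,3)·!6 = 84·265 = 22260
  i=4: C(9,4)·!5 = 126·44 = 5544
  i=5: C(9,5)·!4 = 126·9 = 1134
Total = 362675.

362675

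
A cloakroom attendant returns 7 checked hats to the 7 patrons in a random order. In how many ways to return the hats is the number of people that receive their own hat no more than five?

Sum C(7,i)·!(7-i) for i = 0..5:
  i=0: C(7,0)·!7 = 1·1854 = 1854
  i=1: C(7,1)·!6 = 7·265 = 1855
  i=2: C(7,2)·!5 = 21·44 = 924
  i=3: C(7,3)·!4 = 35·9 = 315
  i=4: C(7,4)·!3 = 35·2 = 70
  i=5: C(7,5)·!2 = 21·1 = 21
Total = 5039.

5039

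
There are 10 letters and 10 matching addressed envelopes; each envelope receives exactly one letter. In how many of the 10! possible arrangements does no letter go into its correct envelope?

!10 is the nearest integer to 10!/e.
10! = 3628800, and 3628800/e ≈ 1334960.92, so !10 = 1334961.

1334961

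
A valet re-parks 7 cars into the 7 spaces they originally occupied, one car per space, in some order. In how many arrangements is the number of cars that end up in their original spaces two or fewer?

4633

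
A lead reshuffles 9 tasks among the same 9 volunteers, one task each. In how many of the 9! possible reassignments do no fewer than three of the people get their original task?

# with exactly i fixed is C(9,i)·!(9-i); sum over i=3..9:
  i=3: C(9,3)·!6 = 84·265 = 22260
  i=4: C(9,4)·!5 = 126·44 = 5544
  i=5: C(9,5)·!4 = 126·9 = 1134
  i=6: C(9,6)·!3 = 84·2 = 168
  i=7: C(9,7)·!2 = 36·1 = 36
  i=8: C(9,8)·!1 = 9·0 = 0
  i=9: C(9,9)·!0 = 1·1 = 1
Total = 29143.

29143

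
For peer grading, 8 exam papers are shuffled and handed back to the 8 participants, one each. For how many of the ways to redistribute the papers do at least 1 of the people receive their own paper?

25487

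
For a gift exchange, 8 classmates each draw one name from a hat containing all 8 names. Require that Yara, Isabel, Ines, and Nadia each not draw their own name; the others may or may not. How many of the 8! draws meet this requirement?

Inclusion-exclusion on the 4 forbidden self-matches:
Σ_{j=0}^{4} (-1)^j C(4,j)(8-j)!
= C(4,0)·8! - C(4,1)·7! + C(4,2)·6! - C(4,3)·5! + C(4,4)·4!
= 40320 - 20160 + 4320 - 480 + 24
= 24024

24024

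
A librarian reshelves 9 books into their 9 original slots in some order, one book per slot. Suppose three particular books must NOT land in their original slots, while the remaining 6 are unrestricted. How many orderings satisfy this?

256320

Inclusion-exclusion on the 3 forbidden self-matches:
Σ_{j=0}^{3} (-1)^j C(3,j)(9-j)!
= C(3,0)·9! - C(3,1)·8! + C(3,2)·7! - C(3,3)·6!
= 362880 - 120960 + 15120 - 720
= 256320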